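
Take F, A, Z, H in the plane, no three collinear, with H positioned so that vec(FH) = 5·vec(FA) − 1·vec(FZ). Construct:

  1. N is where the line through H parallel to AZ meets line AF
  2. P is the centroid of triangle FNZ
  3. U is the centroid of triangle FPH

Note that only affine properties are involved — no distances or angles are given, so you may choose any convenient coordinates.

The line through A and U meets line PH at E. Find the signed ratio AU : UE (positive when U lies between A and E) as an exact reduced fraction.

Set F = (0, 0), A = (1, 0), Z = (0, 1), H = (5, -1); any affine frame gives the same invariant.
1. N is where the line through H parallel to AZ meets line AF ⇒ N = (4, 0)
2. P is the centroid of triangle FNZ ⇒ P = (4/3, 1/3)
3. U is the centroid of triangle FPH ⇒ U = (19/9, -2/9)
line AU meets PH at E = (34/9, -5/9)
U = A + t·(E−A) with t = 2/5, so AU:UE = 2/5:3/5

AU:UE = 2/3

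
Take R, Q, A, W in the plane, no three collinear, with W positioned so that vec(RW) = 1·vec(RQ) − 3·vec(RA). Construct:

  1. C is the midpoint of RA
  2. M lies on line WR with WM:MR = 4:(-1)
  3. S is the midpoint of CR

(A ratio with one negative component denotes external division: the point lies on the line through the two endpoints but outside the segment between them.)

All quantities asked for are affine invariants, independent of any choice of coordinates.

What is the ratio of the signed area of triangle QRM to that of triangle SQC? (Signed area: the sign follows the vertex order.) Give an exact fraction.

Work in coordinates with R = (0, 0), Q = (1, 0), A = (0, 1), W = (1, -3).
1. C is the midpoint of RA ⇒ C = (0, 1/2)
2. M lies on line WR with WM:MR = 4:(-1) ⇒ M = (-1/3, 1)
3. S is the midpoint of CR ⇒ S = (0, 1/4)
2·[QRM] = -1, 2·[SQC] = 1/4
[QRM]:[SQC] = -1:1/4 = -4

[QRM]:[SQC] = -4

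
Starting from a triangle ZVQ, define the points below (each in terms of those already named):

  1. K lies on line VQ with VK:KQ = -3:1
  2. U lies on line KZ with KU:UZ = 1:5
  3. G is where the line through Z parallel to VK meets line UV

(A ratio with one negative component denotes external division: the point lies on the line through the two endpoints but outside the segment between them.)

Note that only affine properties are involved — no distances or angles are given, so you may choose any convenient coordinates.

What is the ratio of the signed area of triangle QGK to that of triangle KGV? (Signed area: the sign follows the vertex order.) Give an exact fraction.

Set Z = (0, 0), V = (1, 0), Q = (0, 1); any affine frame gives the same invariant.
1. K lies on line VQ with VK:KQ = -3:1 ⇒ K = (-1/2, 3/2)
2. U lies on line KZ with KU:UZ = 1:5 ⇒ U = (-5/12, 5/4)
3. G is where the line through Z parallel to VK meets line UV ⇒ G = (-15/2, 15/2)
2·[QGK] = -1/2, 2·[KGV] = 3/2
[QGK]:[KGV] = -1/2:3/2 = -1/3

[QGK]:[KGV] = -1/3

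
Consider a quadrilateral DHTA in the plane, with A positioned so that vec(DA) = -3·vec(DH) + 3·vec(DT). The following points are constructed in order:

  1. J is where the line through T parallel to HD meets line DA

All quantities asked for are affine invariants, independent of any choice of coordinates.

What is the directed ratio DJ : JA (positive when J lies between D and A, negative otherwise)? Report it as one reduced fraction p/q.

DJ:JA = 1/2

Set D = (0, 0), H = (1, 0), T = (0, 1), A = (-3, 3); any affine frame gives the same invariant.
1. J is where the line through T parallel to HD meets line DA ⇒ J = (-1, 1)
J = D + t·(A−D) with t = 1/3, so DJ:JA = t:(1−t) = 1/3:2/3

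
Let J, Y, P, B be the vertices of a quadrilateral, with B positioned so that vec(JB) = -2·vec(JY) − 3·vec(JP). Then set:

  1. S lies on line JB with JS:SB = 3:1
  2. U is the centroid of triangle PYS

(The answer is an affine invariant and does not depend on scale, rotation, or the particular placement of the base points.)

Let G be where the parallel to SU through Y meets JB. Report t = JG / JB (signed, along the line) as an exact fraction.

t = 11/2

Assign J = (0, 0), Y = (1, 0), P = (0, 1), B = (-2, -3) — the answer is frame-independent, so this choice is without loss of generality.
1. S lies on line JB with JS:SB = 3:1 ⇒ S = (-3/2, -9/4)
2. U is the centroid of triangle PYS ⇒ U = (-1/6, -5/12)
through Y parallel to SU: direction (4/3, 11/6); meets JB at G = (-11, -33/2)
G = J + t·(B−J) with t = 11/2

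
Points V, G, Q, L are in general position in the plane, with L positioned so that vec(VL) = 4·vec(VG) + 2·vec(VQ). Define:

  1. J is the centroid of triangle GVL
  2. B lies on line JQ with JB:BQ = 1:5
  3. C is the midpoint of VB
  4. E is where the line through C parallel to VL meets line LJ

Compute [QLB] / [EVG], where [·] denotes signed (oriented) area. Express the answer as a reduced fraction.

Set V = (0, 0), G = (1, 0), Q = (0, 1), L = (4, 2); any affine frame gives the same invariant.
1. J is the centroid of triangle GVL ⇒ J = (5/3, 2/3)
2. B lies on line JQ with JB:BQ = 1:5 ⇒ B = (25/18, 13/18)
3. C is the midpoint of VB ⇒ C = (25/36, 13/36)
4. E is where the line through C parallel to VL meets line LJ ⇒ E = (151/36, 19/9)
2·[QLB] = -5/2, 2·[EVG] = 19/9
[QLB]:[EVG] = -5/2:19/9 = -45/38

[QLB]:[EVG] = -45/38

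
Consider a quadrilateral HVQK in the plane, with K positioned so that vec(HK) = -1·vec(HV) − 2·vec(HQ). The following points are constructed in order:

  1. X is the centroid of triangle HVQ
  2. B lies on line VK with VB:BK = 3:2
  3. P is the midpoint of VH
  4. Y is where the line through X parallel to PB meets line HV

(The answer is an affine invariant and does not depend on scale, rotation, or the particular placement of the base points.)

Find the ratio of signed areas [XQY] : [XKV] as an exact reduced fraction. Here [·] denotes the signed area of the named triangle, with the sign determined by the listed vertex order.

[XQY]:[XKV] = 13/108

Choose coordinates H = (0, 0), V = (1, 0), Q = (0, 1), K = (-1, -2).
1. X is the centroid of triangle HVQ ⇒ X = (1/3, 1/3)
2. B lies on line VK with VB:BK = 3:2 ⇒ B = (-1/5, -6/5)
3. P is the midpoint of VH ⇒ P = (1/2, 0)
4. Y is where the line through X parallel to PB meets line HV ⇒ Y = (5/36, 0)
2·[XQY] = 13/54, 2·[XKV] = 2
[XQY]:[XKV] = 13/54:2 = 13/108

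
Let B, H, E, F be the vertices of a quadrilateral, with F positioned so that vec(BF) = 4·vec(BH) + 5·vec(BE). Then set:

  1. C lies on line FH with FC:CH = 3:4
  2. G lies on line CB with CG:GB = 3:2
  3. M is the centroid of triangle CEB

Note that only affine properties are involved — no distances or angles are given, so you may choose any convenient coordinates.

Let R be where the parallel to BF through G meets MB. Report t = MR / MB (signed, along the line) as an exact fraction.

t = 31/13

Assign B = (0, 0), H = (1, 0), E = (0, 1), F = (4, 5) — the answer is frame-independent, so this choice is without loss of generality.
1. C lies on line FH with FC:CH = 3:4 ⇒ C = (19/7, 20/7)
2. G lies on line CB with CG:GB = 3:2 ⇒ G = (38/35, 8/7)
3. M is the centroid of triangle CEB ⇒ M = (19/21, 9/7)
through G parallel to BF: direction (4, 5); meets MB at R = (-114/91, -162/91)
R = M + t·(B−M) with t = 31/13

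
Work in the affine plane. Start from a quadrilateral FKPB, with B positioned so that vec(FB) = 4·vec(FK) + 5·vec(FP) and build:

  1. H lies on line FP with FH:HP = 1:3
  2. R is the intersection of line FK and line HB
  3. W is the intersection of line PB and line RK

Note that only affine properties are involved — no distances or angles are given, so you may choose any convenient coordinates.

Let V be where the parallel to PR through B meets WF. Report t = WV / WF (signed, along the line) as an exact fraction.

t = 75/19

Set F = (0, 0), K = (1, 0), P = (0, 1), B = (4, 5); any affine frame gives the same invariant.
1. H lies on line FP with FH:HP = 1:3 ⇒ H = (0, 1/4)
2. R is the intersection of line FK and line HB ⇒ R = (-4/19, 0)
3. W is the intersection of line PB and line RK ⇒ W = (-1, 0)
through B parallel to PR: direction (-4/19, -1); meets WF at V = (56/19, 0)
V = W + t·(F−W) with t = 75/19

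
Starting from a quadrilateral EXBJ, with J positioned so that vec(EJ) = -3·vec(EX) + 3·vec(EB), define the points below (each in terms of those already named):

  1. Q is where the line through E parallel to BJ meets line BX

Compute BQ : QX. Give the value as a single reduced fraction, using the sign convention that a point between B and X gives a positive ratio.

Work in coordinates with E = (0, 0), X = (1, 0), B = (0, 1), J = (-3, 3).
1. Q is where the line through E parallel to BJ meets line BX ⇒ Q = (3, -2)
Q = B + t·(X−B) with t = 3, so BQ:QX = t:(1−t) = 3:-2

BQ:QX = -3/2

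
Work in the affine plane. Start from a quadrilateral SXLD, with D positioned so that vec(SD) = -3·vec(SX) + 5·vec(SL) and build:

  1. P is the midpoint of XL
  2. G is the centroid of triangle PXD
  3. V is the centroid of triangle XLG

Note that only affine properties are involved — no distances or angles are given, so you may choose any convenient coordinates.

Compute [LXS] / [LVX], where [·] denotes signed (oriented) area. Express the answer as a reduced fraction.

Choose coordinates S = (0, 0), X = (1, 0), L = (0, 1), D = (-3, 5).
1. P is the midpoint of XL ⇒ P = (1/2, 1/2)
2. G is the centroid of triangle PXD ⇒ G = (-1/2, 11/6)
3. V is the centroid of triangle XLG ⇒ V = (1/6, 17/18)
2·[LXS] = -1, 2·[LVX] = -1/9
[LXS]:[LVX] = -1:-1/9 = 9

[LXS]:[LVX] = 9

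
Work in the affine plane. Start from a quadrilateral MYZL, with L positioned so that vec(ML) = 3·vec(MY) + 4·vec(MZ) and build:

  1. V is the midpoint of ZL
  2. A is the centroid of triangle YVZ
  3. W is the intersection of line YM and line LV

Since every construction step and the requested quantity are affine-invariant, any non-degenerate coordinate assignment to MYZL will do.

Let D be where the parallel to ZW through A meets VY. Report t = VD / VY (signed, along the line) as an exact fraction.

t = 1/3

Choose coordinates M = (0, 0), Y = (1, 0), Z = (0, 1), L = (3, 4).
1. V is the midpoint of ZL ⇒ V = (3/2, 5/2)
2. A is the centroid of triangle YVZ ⇒ A = (5/6, 7/6)
3. W is the intersection of line YM and line LV ⇒ W = (-1, 0)
through A parallel to ZW: direction (-1, -1); meets VY at D = (4/3, 5/3)
D = V + t·(Y−V) with t = 1/3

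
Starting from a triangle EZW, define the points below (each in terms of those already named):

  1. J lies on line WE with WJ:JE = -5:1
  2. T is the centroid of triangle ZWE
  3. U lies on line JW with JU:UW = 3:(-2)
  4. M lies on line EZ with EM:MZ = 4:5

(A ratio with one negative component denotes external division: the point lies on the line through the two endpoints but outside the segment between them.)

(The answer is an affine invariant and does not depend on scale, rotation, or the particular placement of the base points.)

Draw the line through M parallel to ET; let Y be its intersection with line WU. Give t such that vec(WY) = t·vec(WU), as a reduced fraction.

Assign E = (0, 0), Z = (1, 0), W = (0, 1) — the answer is frame-independent, so this choice is without loss of generality.
1. J lies on line WE with WJ:JE = -5:1 ⇒ J = (0, -1/4)
2. T is the centroid of triangle ZWE ⇒ T = (1/3, 1/3)
3. U lies on line JW with JU:UW = 3:(-2) ⇒ U = (0, 7/2)
4. M lies on line EZ with EM:MZ = 4:5 ⇒ M = (4/9, 0)
through M parallel to ET: direction (1/3, 1/3); meets WU at Y = (0, -4/9)
Y = W + t·(U−W) with t = -26/45

t = -26/45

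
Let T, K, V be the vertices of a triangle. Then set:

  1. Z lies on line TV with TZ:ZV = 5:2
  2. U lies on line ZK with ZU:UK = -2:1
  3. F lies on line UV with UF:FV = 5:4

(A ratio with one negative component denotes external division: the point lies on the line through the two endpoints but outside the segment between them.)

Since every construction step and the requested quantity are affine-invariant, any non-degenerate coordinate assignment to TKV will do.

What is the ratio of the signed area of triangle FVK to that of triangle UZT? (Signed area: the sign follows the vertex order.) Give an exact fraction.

Assign T = (0, 0), K = (1, 0), V = (0, 1) — the answer is frame-independent, so this choice is without loss of generality.
1. Z lies on line TV with TZ:ZV = 5:2 ⇒ Z = (0, 5/7)
2. U lies on line ZK with ZU:UK = -2:1 ⇒ U = (2, -5/7)
3. F lies on line UV with UF:FV = 5:4 ⇒ F = (8/9, 5/21)
2·[FVK] = 8/63, 2·[UZT] = 10/7
[FVK]:[UZT] = 8/63:10/7 = 4/45

[FVK]:[UZT] = 4/45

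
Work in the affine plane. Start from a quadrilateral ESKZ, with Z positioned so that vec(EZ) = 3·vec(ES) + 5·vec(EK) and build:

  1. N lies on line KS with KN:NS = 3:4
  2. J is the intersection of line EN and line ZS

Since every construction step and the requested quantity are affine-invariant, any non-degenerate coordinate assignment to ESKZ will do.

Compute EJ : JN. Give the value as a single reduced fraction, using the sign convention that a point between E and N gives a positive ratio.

EJ:JN = -5/4

Set E = (0, 0), S = (1, 0), K = (0, 1), Z = (3, 5); any affine frame gives the same invariant.
1. N lies on line KS with KN:NS = 3:4 ⇒ N = (3/7, 4/7)
2. J is the intersection of line EN and line ZS ⇒ J = (15/7, 20/7)
J = E + t·(N−E) with t = 5, so EJ:JN = t:(1−t) = 5:-4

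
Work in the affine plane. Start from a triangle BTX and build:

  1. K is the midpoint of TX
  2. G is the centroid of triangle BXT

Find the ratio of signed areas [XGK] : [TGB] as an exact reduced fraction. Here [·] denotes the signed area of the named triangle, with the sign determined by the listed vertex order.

Choose coordinates B = (0, 0), T = (1, 0), X = (0, 1).
1. K is the midpoint of TX ⇒ K = (1/2, 1/2)
2. G is the centroid of triangle BXT ⇒ G = (1/3, 1/3)
2·[XGK] = 1/6, 2·[TGB] = 1/3
[XGK]:[TGB] = 1/6:1/3 = 1/2

[XGK]:[TGB] = 1/2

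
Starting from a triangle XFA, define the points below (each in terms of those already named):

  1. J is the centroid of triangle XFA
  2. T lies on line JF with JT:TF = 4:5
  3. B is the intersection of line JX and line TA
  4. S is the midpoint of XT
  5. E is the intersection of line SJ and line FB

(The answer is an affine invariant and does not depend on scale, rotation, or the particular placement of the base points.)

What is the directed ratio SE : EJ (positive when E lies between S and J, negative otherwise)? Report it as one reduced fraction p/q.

SE:EJ = -173/72

Set X = (0, 0), F = (1, 0), A = (0, 1); any affine frame gives the same invariant.
1. J is the centroid of triangle XFA ⇒ J = (1/3, 1/3)
2. T lies on line JF with JT:TF = 4:5 ⇒ T = (17/27, 5/27)
3. B is the intersection of line JX and line TA ⇒ B = (17/39, 17/39)
4. S is the midpoint of XT ⇒ S = (17/54, 5/54)
5. E is the intersection of line SJ and line FB ⇒ E = (35/101, 51/101)
E = S + t·(J−S) with t = 173/101, so SE:EJ = t:(1−t) = 173/101:-72/101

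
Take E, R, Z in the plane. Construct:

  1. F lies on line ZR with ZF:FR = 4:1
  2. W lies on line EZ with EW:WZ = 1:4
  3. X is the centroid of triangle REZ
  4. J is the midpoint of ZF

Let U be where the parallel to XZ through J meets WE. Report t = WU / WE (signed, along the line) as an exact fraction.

t = -6

Assign E = (0, 0), R = (1, 0), Z = (0, 1) — the answer is frame-independent, so this choice is without loss of generality.
1. F lies on line ZR with ZF:FR = 4:1 ⇒ F = (4/5, 1/5)
2. W lies on line EZ with EW:WZ = 1:4 ⇒ W = (0, 1/5)
3. X is the centroid of triangle REZ ⇒ X = (1/3, 1/3)
4. J is the midpoint of ZF ⇒ J = (2/5, 3/5)
through J parallel to XZ: direction (-1/3, 2/3); meets WE at U = (0, 7/5)
U = W + t·(E−W) with t = -6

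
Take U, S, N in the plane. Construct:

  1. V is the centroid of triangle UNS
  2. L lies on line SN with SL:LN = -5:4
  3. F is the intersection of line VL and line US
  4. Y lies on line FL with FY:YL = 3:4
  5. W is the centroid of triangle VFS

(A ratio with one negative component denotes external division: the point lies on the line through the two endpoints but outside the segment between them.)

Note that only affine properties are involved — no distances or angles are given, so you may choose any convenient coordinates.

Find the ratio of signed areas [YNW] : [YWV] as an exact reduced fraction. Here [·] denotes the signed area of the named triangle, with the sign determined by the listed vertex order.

[YNW]:[YWV] = 196/95

Assign U = (0, 0), S = (1, 0), N = (0, 1) — the answer is frame-independent, so this choice is without loss of generality.
1. V is the centroid of triangle UNS ⇒ V = (1/3, 1/3)
2. L lies on line SN with SL:LN = -5:4 ⇒ L = (-4, 5)
3. F is the intersection of line VL and line US ⇒ F = (9/14, 0)
4. Y lies on line FL with FY:YL = 3:4 ⇒ Y = (-66/49, 15/7)
5. W is the centroid of triangle VFS ⇒ W = (83/126, 1/9)
2·[YNW] = -4/9, 2·[YWV] = -95/441
[YNW]:[YWV] = -4/9:-95/441 = 196/95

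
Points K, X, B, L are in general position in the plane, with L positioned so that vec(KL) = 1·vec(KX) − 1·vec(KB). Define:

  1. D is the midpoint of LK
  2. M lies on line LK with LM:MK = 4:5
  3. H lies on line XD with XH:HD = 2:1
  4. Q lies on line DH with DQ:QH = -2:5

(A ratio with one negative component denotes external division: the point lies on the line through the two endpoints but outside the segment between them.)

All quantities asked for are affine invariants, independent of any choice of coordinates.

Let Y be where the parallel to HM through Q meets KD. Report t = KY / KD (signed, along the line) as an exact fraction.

t = 25/27

Choose coordinates K = (0, 0), X = (1, 0), B = (0, 1), L = (1, -1).
1. D is the midpoint of LK ⇒ D = (1/2, -1/2)
2. M lies on line LK with LM:MK = 4:5 ⇒ M = (5/9, -5/9)
3. H lies on line XD with XH:HD = 2:1 ⇒ H = (2/3, -1/3)
4. Q lies on line DH with DQ:QH = -2:5 ⇒ Q = (7/18, -11/18)
through Q parallel to HM: direction (-1/9, -2/9); meets KD at Y = (25/54, -25/54)
Y = K + t·(D−K) with t = 25/27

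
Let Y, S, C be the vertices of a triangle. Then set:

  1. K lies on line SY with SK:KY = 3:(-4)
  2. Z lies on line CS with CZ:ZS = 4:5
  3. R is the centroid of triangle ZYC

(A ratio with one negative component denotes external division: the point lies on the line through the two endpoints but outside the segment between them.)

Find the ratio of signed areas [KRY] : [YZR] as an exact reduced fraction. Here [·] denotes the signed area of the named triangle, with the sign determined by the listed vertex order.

[KRY]:[YZR] = 14

Set Y = (0, 0), S = (1, 0), C = (0, 1); any affine frame gives the same invariant.
1. K lies on line SY with SK:KY = 3:(-4) ⇒ K = (4, 0)
2. Z lies on line CS with CZ:ZS = 4:5 ⇒ Z = (4/9, 5/9)
3. R is the centroid of triangle ZYC ⇒ R = (4/27, 14/27)
2·[KRY] = 56/27, 2·[YZR] = 4/27
[KRY]:[YZR] = 56/27:4/27 = 14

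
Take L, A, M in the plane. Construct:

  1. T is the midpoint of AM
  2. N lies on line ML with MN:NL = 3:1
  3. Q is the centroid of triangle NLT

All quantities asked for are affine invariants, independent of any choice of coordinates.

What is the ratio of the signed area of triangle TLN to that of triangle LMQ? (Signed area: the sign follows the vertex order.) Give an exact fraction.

Choose coordinates L = (0, 0), A = (1, 0), M = (0, 1).
1. T is the midpoint of AM ⇒ T = (1/2, 1/2)
2. N lies on line ML with MN:NL = 3:1 ⇒ N = (0, 1/4)
3. Q is the centroid of triangle NLT ⇒ Q = (1/6, 1/4)
2·[TLN] = -1/8, 2·[LMQ] = -1/6
[TLN]:[LMQ] = -1/8:-1/6 = 3/4

[TLN]:[LMQ] = 3/4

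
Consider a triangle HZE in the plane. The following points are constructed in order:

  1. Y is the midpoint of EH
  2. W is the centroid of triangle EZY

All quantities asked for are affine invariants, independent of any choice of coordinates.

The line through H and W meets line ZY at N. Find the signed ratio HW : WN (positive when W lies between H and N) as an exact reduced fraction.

Assign H = (0, 0), Z = (1, 0), E = (0, 1) — the answer is frame-independent, so this choice is without loss of generality.
1. Y is the midpoint of EH ⇒ Y = (0, 1/2)
2. W is the centroid of triangle EZY ⇒ W = (1/3, 1/2)
line HW meets ZY at N = (1/4, 3/8)
W = H + t·(N−H) with t = 4/3, so HW:WN = 4/3:-1/3

HW:WN = -4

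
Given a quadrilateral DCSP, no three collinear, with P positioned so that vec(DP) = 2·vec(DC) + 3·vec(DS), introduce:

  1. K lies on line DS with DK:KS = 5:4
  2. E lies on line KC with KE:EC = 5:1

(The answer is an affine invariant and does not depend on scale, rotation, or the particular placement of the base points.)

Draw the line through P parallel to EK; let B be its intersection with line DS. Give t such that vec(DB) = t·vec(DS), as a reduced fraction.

Set D = (0, 0), C = (1, 0), S = (0, 1), P = (2, 3); any affine frame gives the same invariant.
1. K lies on line DS with DK:KS = 5:4 ⇒ K = (0, 5/9)
2. E lies on line KC with KE:EC = 5:1 ⇒ E = (5/6, 5/54)
through P parallel to EK: direction (-5/6, 25/54); meets DS at B = (0, 37/9)
B = D + t·(S−D) with t = 37/9

t = 37/9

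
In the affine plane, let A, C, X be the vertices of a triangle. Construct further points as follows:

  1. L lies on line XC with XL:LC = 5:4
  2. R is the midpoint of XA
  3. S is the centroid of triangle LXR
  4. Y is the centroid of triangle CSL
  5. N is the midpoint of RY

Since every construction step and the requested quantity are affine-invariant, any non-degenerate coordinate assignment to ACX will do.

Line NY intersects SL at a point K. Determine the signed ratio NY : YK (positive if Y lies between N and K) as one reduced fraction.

Work in coordinates with A = (0, 0), C = (1, 0), X = (0, 1).
1. L lies on line XC with XL:LC = 5:4 ⇒ L = (5/9, 4/9)
2. R is the midpoint of XA ⇒ R = (0, 1/2)
3. S is the centroid of triangle LXR ⇒ S = (5/27, 35/54)
4. Y is the centroid of triangle CSL ⇒ Y = (47/81, 59/162)
5. N is the midpoint of RY ⇒ N = (47/162, 35/81)
line NY meets SL at K = (235/297, 17/54)
Y = N + t·(K−N) with t = 11/19, so NY:YK = 11/19:8/19

NY:YK = 11/8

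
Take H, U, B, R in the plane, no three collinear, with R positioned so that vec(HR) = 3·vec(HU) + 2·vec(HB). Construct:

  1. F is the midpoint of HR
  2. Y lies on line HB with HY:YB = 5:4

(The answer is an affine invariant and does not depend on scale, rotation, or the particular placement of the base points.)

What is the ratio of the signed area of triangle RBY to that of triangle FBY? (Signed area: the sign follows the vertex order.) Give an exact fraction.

[RBY]:[FBY] = 2

Set H = (0, 0), U = (1, 0), B = (0, 1), R = (3, 2); any affine frame gives the same invariant.
1. F is the midpoint of HR ⇒ F = (3/2, 1)
2. Y lies on line HB with HY:YB = 5:4 ⇒ Y = (0, 5/9)
2·[RBY] = 4/3, 2·[FBY] = 2/3
[RBY]:[FBY] = 4/3:2/3 = 2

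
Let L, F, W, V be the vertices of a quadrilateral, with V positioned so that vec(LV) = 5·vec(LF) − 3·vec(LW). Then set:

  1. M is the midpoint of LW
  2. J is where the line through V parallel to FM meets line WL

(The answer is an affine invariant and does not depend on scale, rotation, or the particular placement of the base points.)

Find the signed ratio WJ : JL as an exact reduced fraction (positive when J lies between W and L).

Assign L = (0, 0), F = (1, 0), W = (0, 1), V = (5, -3) — the answer is frame-independent, so this choice is without loss of generality.
1. M is the midpoint of LW ⇒ M = (0, 1/2)
2. J is where the line through V parallel to FM meets line WL ⇒ J = (0, -1/2)
J = W + t·(L−W) with t = 3/2, so WJ:JL = t:(1−t) = 3/2:-1/2

WJ:JL = -3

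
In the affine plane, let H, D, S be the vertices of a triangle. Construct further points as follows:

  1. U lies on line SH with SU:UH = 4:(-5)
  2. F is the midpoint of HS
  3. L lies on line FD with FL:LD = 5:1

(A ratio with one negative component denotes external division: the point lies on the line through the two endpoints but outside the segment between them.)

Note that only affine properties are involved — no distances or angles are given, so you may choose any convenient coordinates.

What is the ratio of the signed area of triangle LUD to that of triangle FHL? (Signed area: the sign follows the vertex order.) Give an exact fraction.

Set H = (0, 0), D = (1, 0), S = (0, 1); any affine frame gives the same invariant.
1. U lies on line SH with SU:UH = 4:(-5) ⇒ U = (0, 5)
2. F is the midpoint of HS ⇒ F = (0, 1/2)
3. L lies on line FD with FL:LD = 5:1 ⇒ L = (5/6, 1/12)
2·[LUD] = -3/4, 2·[FHL] = 5/12
[LUD]:[FHL] = -3/4:5/12 = -9/5

[LUD]:[FHL] = -9/5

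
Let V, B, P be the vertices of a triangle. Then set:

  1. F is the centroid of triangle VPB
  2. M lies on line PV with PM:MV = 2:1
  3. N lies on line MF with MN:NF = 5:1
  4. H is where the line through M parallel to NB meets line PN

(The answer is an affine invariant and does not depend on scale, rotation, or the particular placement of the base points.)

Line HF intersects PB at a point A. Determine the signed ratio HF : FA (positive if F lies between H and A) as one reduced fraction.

HF:FA = 4/9

Assign V = (0, 0), B = (1, 0), P = (0, 1) — the answer is frame-independent, so this choice is without loss of generality.
1. F is the centroid of triangle VPB ⇒ F = (1/3, 1/3)
2. M lies on line PV with PM:MV = 2:1 ⇒ M = (0, 1/3)
3. N lies on line MF with MN:NF = 5:1 ⇒ N = (5/18, 1/3)
4. H is where the line through M parallel to NB meets line PN ⇒ H = (65/189, 11/63)
line HF meets PB at A = (13/42, 29/42)
F = H + t·(A−H) with t = 4/13, so HF:FA = 4/13:9/13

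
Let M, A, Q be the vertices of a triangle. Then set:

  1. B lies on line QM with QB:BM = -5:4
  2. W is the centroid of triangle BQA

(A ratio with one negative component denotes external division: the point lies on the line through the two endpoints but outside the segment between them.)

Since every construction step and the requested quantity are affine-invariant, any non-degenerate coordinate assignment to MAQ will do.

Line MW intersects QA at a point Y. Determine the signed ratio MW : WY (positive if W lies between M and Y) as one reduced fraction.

Choose coordinates M = (0, 0), A = (1, 0), Q = (0, 1).
1. B lies on line QM with QB:BM = -5:4 ⇒ B = (0, -4)
2. W is the centroid of triangle BQA ⇒ W = (1/3, -1)
line MW meets QA at Y = (-1/2, 3/2)
W = M + t·(Y−M) with t = -2/3, so MW:WY = -2/3:5/3

MW:WY = -2/5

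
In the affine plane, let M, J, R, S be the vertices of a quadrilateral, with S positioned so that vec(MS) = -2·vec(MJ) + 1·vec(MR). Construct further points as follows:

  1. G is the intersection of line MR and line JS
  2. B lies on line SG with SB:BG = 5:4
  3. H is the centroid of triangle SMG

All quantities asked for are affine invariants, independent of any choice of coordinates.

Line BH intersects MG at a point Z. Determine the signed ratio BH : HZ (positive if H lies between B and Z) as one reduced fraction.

Set M = (0, 0), J = (1, 0), R = (0, 1), S = (-2, 1); any affine frame gives the same invariant.
1. G is the intersection of line MR and line JS ⇒ G = (0, 1/3)
2. B lies on line SG with SB:BG = 5:4 ⇒ B = (-8/9, 17/27)
3. H is the centroid of triangle SMG ⇒ H = (-2/3, 4/9)
line BH meets MG at Z = (0, -1/9)
H = B + t·(Z−B) with t = 1/4, so BH:HZ = 1/4:3/4

BH:HZ = 1/3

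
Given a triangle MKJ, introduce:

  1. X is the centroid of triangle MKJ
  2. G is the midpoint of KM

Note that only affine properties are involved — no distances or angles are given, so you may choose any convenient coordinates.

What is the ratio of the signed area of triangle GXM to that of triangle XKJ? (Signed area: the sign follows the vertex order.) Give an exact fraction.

Work in coordinates with M = (0, 0), K = (1, 0), J = (0, 1).
1. X is the centroid of triangle MKJ ⇒ X = (1/3, 1/3)
2. G is the midpoint of KM ⇒ G = (1/2, 0)
2·[GXM] = 1/6, 2·[XKJ] = 1/3
[GXM]:[XKJ] = 1/6:1/3 = 1/2

[GXM]:[XKJ] = 1/2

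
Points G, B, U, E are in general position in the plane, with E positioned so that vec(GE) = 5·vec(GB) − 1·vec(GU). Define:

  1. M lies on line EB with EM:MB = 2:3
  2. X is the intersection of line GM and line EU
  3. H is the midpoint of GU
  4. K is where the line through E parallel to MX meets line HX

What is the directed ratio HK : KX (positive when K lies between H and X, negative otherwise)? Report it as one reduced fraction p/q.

HK:KX = -21/4

Set G = (0, 0), B = (1, 0), U = (0, 1), E = (5, -1); any affine frame gives the same invariant.
1. M lies on line EB with EM:MB = 2:3 ⇒ M = (17/5, -3/5)
2. X is the intersection of line GM and line EU ⇒ X = (85/19, -15/19)
3. H is the midpoint of GU ⇒ H = (0, 1/2)
4. K is where the line through E parallel to MX meets line HX ⇒ K = (105/19, -353/323)
K = H + t·(X−H) with t = 21/17, so HK:KX = t:(1−t) = 21/17:-4/17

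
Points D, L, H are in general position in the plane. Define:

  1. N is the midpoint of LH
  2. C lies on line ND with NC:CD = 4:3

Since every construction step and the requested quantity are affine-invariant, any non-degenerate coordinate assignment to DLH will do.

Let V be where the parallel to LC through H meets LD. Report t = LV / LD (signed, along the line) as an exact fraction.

t = -8/3

Assign D = (0, 0), L = (1, 0), H = (0, 1) — the answer is frame-independent, so this choice is without loss of generality.
1. N is the midpoint of LH ⇒ N = (1/2, 1/2)
2. C lies on line ND with NC:CD = 4:3 ⇒ C = (3/14, 3/14)
through H parallel to LC: direction (-11/14, 3/14); meets LD at V = (11/3, 0)
V = L + t·(D−L) with t = -8/3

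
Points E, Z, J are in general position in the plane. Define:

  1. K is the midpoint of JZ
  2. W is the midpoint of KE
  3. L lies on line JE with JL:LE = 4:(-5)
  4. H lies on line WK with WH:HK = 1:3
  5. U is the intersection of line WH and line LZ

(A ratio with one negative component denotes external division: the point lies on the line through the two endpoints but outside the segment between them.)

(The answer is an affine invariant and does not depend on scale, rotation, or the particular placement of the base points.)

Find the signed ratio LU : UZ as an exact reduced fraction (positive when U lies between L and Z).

LU:UZ = 5

Choose coordinates E = (0, 0), Z = (1, 0), J = (0, 1).
1. K is the midpoint of JZ ⇒ K = (1/2, 1/2)
2. W is the midpoint of KE ⇒ W = (1/4, 1/4)
3. L lies on line JE with JL:LE = 4:(-5) ⇒ L = (0, 5)
4. H lies on line WK with WH:HK = 1:3 ⇒ H = (5/16, 5/16)
5. U is the intersection of line WH and line LZ ⇒ U = (5/6, 5/6)
U = L + t·(Z−L) with t = 5/6, so LU:UZ = t:(1−t) = 5/6:1/6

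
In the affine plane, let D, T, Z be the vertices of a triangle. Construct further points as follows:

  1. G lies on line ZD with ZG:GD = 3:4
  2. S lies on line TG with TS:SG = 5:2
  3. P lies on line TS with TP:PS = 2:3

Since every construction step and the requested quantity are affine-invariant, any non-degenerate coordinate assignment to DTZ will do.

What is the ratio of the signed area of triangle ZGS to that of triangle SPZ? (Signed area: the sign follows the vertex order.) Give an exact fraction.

Set D = (0, 0), T = (1, 0), Z = (0, 1); any affine frame gives the same invariant.
1. G lies on line ZD with ZG:GD = 3:4 ⇒ G = (0, 4/7)
2. S lies on line TG with TS:SG = 5:2 ⇒ S = (2/7, 20/49)
3. P lies on line TS with TP:PS = 2:3 ⇒ P = (5/7, 8/49)
2·[ZGS] = 6/49, 2·[SPZ] = 9/49
[ZGS]:[SPZ] = 6/49:9/49 = 2/3

[ZGS]:[SPZ] = 2/3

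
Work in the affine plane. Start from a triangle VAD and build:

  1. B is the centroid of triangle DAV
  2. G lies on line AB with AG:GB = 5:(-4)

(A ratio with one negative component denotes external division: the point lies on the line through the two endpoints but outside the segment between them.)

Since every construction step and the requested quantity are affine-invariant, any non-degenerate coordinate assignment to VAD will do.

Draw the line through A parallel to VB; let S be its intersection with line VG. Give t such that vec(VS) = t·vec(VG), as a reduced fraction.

t = -1/4

Assign V = (0, 0), A = (1, 0), D = (0, 1) — the answer is frame-independent, so this choice is without loss of generality.
1. B is the centroid of triangle DAV ⇒ B = (1/3, 1/3)
2. G lies on line AB with AG:GB = 5:(-4) ⇒ G = (-7/3, 5/3)
through A parallel to VB: direction (1/3, 1/3); meets VG at S = (7/12, -5/12)
S = V + t·(G−V) with t = -1/4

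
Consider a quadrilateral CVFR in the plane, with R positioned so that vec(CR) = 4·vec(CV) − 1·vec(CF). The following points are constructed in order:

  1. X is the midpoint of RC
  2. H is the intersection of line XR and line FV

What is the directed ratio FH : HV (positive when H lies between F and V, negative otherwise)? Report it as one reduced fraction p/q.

Choose coordinates C = (0, 0), V = (1, 0), F = (0, 1), R = (4, -1).
1. X is the midpoint of RC ⇒ X = (2, -1/2)
2. H is the intersection of line XR and line FV ⇒ H = (4/3, -1/3)
H = F + t·(V−F) with t = 4/3, so FH:HV = t:(1−t) = 4/3:-1/3

FH:HV = -4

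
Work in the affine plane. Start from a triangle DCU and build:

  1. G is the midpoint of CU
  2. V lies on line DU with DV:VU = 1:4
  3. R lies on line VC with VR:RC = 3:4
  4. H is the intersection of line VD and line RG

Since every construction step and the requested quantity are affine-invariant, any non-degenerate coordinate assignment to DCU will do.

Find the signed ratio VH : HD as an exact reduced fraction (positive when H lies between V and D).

Work in coordinates with D = (0, 0), C = (1, 0), U = (0, 1).
1. G is the midpoint of CU ⇒ G = (1/2, 1/2)
2. V lies on line DU with DV:VU = 1:4 ⇒ V = (0, 1/5)
3. R lies on line VC with VR:RC = 3:4 ⇒ R = (3/7, 4/35)
4. H is the intersection of line VD and line RG ⇒ H = (0, -11/5)
H = V + t·(D−V) with t = 12, so VH:HD = t:(1−t) = 12:-11

VH:HD = -12/11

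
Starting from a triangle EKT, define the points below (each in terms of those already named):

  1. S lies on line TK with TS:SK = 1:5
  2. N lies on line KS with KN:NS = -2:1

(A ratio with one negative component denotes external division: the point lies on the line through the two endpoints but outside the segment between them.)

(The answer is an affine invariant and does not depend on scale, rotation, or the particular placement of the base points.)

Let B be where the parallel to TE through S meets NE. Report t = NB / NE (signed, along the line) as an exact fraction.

Assign E = (0, 0), K = (1, 0), T = (0, 1) — the answer is frame-independent, so this choice is without loss of generality.
1. S lies on line TK with TS:SK = 1:5 ⇒ S = (1/6, 5/6)
2. N lies on line KS with KN:NS = -2:1 ⇒ N = (-2/3, 5/3)
through S parallel to TE: direction (0, -1); meets NE at B = (1/6, -5/12)
B = N + t·(E−N) with t = 5/4

t = 5/4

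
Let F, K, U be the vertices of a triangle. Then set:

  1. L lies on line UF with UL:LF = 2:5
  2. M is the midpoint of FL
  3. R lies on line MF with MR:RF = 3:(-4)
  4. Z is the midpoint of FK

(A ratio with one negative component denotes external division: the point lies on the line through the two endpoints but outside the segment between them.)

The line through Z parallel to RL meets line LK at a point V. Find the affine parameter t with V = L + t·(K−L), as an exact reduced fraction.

t = 1/2

Assign F = (0, 0), K = (1, 0), U = (0, 1) — the answer is frame-independent, so this choice is without loss of generality.
1. L lies on line UF with UL:LF = 2:5 ⇒ L = (0, 5/7)
2. M is the midpoint of FL ⇒ M = (0, 5/14)
3. R lies on line MF with MR:RF = 3:(-4) ⇒ R = (0, 10/7)
4. Z is the midpoint of FK ⇒ Z = (1/2, 0)
through Z parallel to RL: direction (0, -5/7); meets LK at V = (1/2, 5/14)
V = L + t·(K−L) with t = 1/2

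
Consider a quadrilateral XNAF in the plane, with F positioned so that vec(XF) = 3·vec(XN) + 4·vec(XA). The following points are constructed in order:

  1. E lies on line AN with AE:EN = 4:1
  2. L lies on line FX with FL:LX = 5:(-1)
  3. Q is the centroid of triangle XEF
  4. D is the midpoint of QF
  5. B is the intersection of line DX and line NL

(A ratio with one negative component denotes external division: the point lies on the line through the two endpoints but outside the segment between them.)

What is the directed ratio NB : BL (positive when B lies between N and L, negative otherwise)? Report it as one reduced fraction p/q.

Set X = (0, 0), N = (1, 0), A = (0, 1), F = (3, 4); any affine frame gives the same invariant.
1. E lies on line AN with AE:EN = 4:1 ⇒ E = (4/5, 1/5)
2. L lies on line FX with FL:LX = 5:(-1) ⇒ L = (-3/4, -1)
3. Q is the centroid of triangle XEF ⇒ Q = (19/15, 7/5)
4. D is the midpoint of QF ⇒ D = (32/15, 27/10)
5. B is the intersection of line DX and line NL ⇒ B = (-256/311, -324/311)
B = N + t·(L−N) with t = 324/311, so NB:BL = t:(1−t) = 324/311:-13/311

NB:BL = -324/13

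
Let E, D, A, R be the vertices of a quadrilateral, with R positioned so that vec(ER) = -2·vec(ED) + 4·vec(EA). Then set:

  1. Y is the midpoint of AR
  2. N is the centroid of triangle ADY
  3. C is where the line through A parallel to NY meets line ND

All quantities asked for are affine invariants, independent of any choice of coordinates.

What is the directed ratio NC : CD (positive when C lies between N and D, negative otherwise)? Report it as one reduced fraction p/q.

Work in coordinates with E = (0, 0), D = (1, 0), A = (0, 1), R = (-2, 4).
1. Y is the midpoint of AR ⇒ Y = (-1, 5/2)
2. N is the centroid of triangle ADY ⇒ N = (0, 7/6)
3. C is where the line through A parallel to NY meets line ND ⇒ C = (-1, 7/3)
C = N + t·(D−N) with t = -1, so NC:CD = t:(1−t) = -1:2

NC:CD = -1/2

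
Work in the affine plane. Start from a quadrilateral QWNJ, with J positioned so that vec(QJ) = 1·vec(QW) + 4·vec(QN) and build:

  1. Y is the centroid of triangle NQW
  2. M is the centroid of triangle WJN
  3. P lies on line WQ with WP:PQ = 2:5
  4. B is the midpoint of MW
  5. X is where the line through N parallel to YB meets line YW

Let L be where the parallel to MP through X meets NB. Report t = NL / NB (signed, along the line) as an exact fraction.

t = -12/29

Assign Q = (0, 0), W = (1, 0), N = (0, 1), J = (1, 4) — the answer is frame-independent, so this choice is without loss of generality.
1. Y is the centroid of triangle NQW ⇒ Y = (1/3, 1/3)
2. M is the centroid of triangle WJN ⇒ M = (2/3, 5/3)
3. P lies on line WQ with WP:PQ = 2:5 ⇒ P = (5/7, 0)
4. B is the midpoint of MW ⇒ B = (5/6, 5/6)
5. X is where the line through N parallel to YB meets line YW ⇒ X = (-1/3, 2/3)
through X parallel to MP: direction (1/21, -5/3); meets NB at L = (-10/29, 31/29)
L = N + t·(B−N) with t = -12/29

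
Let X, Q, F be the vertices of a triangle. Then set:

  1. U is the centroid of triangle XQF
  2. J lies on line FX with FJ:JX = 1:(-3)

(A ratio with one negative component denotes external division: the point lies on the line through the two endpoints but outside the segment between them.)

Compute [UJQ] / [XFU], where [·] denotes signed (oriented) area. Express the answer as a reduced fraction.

Set X = (0, 0), Q = (1, 0), F = (0, 1); any affine frame gives the same invariant.
1. U is the centroid of triangle XQF ⇒ U = (1/3, 1/3)
2. J lies on line FX with FJ:JX = 1:(-3) ⇒ J = (0, 3/2)
2·[UJQ] = -2/3, 2·[XFU] = -1/3
[UJQ]:[XFU] = -2/3:-1/3 = 2

[UJQ]:[XFU] = 2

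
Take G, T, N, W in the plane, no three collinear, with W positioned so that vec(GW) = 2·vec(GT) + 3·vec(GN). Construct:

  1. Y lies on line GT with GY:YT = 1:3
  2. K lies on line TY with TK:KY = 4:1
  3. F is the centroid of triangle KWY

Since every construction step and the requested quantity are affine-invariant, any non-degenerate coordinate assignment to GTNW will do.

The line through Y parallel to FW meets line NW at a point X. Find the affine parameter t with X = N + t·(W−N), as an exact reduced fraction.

Assign G = (0, 0), T = (1, 0), N = (0, 1), W = (2, 3) — the answer is frame-independent, so this choice is without loss of generality.
1. Y lies on line GT with GY:YT = 1:3 ⇒ Y = (1/4, 0)
2. K lies on line TY with TK:KY = 4:1 ⇒ K = (2/5, 0)
3. F is the centroid of triangle KWY ⇒ F = (53/60, 1)
through Y parallel to FW: direction (67/60, 2); meets NW at X = (97/53, 150/53)
X = N + t·(W−N) with t = 97/106

t = 97/106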